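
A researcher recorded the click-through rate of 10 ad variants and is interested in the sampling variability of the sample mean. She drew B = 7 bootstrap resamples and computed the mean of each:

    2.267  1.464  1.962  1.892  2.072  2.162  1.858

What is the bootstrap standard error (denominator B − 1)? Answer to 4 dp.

Bootstrap SE is the standard deviation of the 7 replicate means.
Mean of replicates: (2.267 + 1.464 + 1.962 + 1.892 + 2.072 + 2.162 + 1.858) / 7 = 13.67700 / 7 = 1.95386
Sum of squared deviations: (+0.31314)² + (−0.48986)² + (+0.00814)² + (−0.06186)² + (+0.11814)² + (+0.20814)² + (−0.09586)² = 0.40838
Variance = 0.40838 / 6 = 0.06806
SE* = √0.06806

SE* = 0.2609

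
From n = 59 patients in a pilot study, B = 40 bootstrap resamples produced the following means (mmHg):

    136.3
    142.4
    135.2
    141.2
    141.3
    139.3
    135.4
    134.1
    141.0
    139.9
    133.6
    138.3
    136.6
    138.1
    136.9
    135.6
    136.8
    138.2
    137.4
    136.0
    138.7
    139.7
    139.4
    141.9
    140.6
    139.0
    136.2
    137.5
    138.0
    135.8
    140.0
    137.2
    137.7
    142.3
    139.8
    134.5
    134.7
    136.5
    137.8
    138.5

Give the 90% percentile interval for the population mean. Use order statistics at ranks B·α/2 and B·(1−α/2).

(134.1, 141.9)

Sorted replicates: 133.6, 134.1, 134.5, 134.7, 135.2, 135.4, 135.6, 135.8, 136.0, 136.2, 136.3, 136.5, 136.6, 136.8, 136.9, 137.2, 137.4, 137.5, 137.7, 137.8, 138.0, 138.1, 138.2, 138.3, 138.5, 138.7, 139.0, 139.3, 139.4, 139.7, 139.8, 139.9, 140.0, 140.6, 141.0, 141.2, 141.3, 141.9, 142.3, 142.4
α = 0.10; lower rank = 40 × 0.050 = 2; upper rank = 40 × 0.950 = 38.
The 2nd smallest replicate is 134.1; the 38th is 141.9.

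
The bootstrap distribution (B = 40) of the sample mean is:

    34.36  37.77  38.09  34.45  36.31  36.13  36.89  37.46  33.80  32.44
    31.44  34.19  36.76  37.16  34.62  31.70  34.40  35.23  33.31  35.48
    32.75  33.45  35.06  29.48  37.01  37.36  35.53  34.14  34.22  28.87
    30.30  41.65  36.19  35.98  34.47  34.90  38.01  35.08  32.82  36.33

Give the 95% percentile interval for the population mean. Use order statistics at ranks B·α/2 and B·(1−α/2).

Sorted replicates: 28.87, 29.48, 30.30, 31.44, 31.70, 32.44, 32.75, 32.82, 33.31, 33.45, 33.80, 34.14, 34.19, 34.22, 34.36, 34.40, 34.45, 34.47, 34.62, 34.90, 35.06, 35.08, 35.23, 35.48, 35.53, 35.98, 36.13, 36.19, 36.31, 36.33, 36.76, 36.89, 37.01, 37.16, 37.36, 37.46, 37.77, 38.01, 38.09, 41.65
α = 0.05; lower rank = 40 × 0.025 = 1; upper rank = 40 × 0.975 = 39.
The 1st smallest replicate is 28.87; the 39th is 38.09.

(28.87, 38.09)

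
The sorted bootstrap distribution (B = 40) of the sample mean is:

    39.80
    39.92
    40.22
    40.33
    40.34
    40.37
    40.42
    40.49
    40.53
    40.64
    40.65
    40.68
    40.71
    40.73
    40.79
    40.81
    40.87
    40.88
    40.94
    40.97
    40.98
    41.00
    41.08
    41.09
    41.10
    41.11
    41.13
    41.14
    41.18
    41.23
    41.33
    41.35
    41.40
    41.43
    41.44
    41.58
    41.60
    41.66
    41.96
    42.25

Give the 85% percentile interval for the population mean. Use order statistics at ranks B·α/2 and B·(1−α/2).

(40.22, 41.60)

α = 0.15; lower rank = 40 × 0.075 = 3; upper rank = 40 × 0.925 = 37.
The 3rd smallest replicate is 40.22; the 37th is 41.60.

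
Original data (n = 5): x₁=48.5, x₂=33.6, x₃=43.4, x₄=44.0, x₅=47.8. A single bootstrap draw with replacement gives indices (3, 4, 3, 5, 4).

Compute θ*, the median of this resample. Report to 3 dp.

Resample values: 43.4, 44.0, 43.4, 47.8, 44.0.
Sorted: 43.4, 43.4, 44.0, 44.0, 47.8
Median = middle value = 44.000

θ* = 44.000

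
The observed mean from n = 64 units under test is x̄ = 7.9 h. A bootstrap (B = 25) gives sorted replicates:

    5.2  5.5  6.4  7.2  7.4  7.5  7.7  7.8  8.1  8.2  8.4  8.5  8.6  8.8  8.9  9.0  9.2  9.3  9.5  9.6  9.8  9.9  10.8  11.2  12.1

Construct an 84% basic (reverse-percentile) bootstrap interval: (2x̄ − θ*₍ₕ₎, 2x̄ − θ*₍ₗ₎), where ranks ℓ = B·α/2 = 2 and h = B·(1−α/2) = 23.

(5.0, 10.3)

Percentile endpoints at ranks 2 and 23: θ*₍2₎ = 5.5, θ*₍23₎ = 10.8.
Basic interval reflects these around x̄:
  lower = 2 × 7.9 − 10.8 = 5.0
  upper = 2 × 7.9 − 5.5 = 10.3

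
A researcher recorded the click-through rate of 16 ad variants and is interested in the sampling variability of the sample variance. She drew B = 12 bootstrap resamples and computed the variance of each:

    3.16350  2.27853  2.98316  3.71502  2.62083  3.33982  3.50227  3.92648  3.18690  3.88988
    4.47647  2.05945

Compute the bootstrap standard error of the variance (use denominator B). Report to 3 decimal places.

SE* = 0.677

Bootstrap SE is the standard deviation of the 12 replicate variances.
Mean of replicates: (3.16350 + 2.27853 + 2.98316 + 3.71502 + 2.62083 + 3.33982 + 3.50227 + 3.92648 + 3.18690 + 3.88988 + 4.47647 + 2.05945) / 12 = 39.142310 / 12 = 3.261859
Sum of squared deviations: (−0.098359)² + (−0.983329)² + (−0.278699)² + (+0.453161)² + (−0.641029)² + (+0.077961)² + (+0.240411)² + (+0.664621)² + (−0.074959)² + (+0.628021)² + (+1.214611)² + (−1.202409)² = 5.497250
Variance = 5.497250 / 12 = 0.458104
SE* = √0.458104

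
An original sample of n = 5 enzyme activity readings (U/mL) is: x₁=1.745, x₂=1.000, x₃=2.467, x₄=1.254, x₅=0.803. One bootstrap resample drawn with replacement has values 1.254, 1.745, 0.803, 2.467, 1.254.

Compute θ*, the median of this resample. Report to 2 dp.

Sorted: 0.803, 1.254, 1.254, 1.745, 2.467
Median = middle value = 1.25

θ* = 1.25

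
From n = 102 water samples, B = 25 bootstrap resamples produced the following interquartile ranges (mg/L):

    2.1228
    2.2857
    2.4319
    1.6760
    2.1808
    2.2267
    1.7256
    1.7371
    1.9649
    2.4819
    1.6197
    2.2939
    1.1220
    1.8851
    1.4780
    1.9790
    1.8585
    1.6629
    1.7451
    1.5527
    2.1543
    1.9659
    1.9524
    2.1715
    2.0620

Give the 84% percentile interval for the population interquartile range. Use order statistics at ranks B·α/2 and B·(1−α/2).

(1.4780, 2.2939)

Sorted replicates: 1.1220, 1.4780, 1.5527, 1.6197, 1.6629, 1.6760, 1.7256, 1.7371, 1.7451, 1.8585, 1.8851, 1.9524, 1.9649, 1.9659, 1.9790, 2.0620, 2.1228, 2.1543, 2.1715, 2.1808, 2.2267, 2.2857, 2.2939, 2.4319, 2.4819
α = 0.16; lower rank = 25 × 0.080 = 2; upper rank = 25 × 0.920 = 23.
The 2nd smallest replicate is 1.4780; the 23rd is 2.2939.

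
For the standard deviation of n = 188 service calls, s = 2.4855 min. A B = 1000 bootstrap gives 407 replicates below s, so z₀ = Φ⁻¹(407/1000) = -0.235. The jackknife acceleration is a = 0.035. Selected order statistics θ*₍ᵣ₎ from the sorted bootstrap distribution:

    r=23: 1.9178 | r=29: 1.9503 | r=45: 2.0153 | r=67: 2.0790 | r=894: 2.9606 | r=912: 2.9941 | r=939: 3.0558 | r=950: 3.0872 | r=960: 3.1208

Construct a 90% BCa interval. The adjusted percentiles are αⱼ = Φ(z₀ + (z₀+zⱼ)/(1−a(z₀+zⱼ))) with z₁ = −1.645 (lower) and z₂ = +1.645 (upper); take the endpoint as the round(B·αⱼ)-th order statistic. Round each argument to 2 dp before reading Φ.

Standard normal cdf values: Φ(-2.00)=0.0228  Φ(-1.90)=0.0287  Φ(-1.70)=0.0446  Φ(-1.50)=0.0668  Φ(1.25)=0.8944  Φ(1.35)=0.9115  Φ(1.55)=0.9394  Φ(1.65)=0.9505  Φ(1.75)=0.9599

Lower: z₀ + z₁ = -0.235 + (-1.645) = -1.880; 1 − a(z₀+z₁) = 1 − (0.035)(-1.880) = 1.0658; argument = -0.235 + (-1.880)/1.0658 = -1.9989 → -2.00.
α₁ = Φ(-2.00) = 0.0228; rank = round(1000 × 0.0228) = 23; θ*₍23₎ = 1.9178.
Upper: z₀ + z₂ = 1.410; 1 − a(z₀+z₂) = 0.9506; argument = 1.2482 → 1.25; α₂ = 0.8944; rank = 894; θ*₍894₎ = 2.9606.

(1.9178, 2.9606)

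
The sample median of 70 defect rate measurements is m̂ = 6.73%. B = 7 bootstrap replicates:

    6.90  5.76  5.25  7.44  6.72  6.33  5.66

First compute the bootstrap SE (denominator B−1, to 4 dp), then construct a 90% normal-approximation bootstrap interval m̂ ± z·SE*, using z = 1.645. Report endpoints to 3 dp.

Mean of replicates = 6.2943; sum of squared deviations = 3.6404; SE* = √(3.6404/6) = 0.7789
Margin = 1.645 × 0.7789 = 1.2813
Interval: 6.73 ± 1.2813

(5.449, 8.011)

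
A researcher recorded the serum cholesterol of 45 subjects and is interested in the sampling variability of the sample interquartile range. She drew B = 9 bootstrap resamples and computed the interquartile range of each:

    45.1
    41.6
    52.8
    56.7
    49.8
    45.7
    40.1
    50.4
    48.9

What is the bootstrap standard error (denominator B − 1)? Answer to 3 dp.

SE* = 5.309

Bootstrap SE is the standard deviation of the 9 replicate interquartile ranges.
Mean of replicates: (45.1 + 41.6 + 52.8 + 56.7 + 49.8 + 45.7 + 40.1 + 50.4 + 48.9) / 9 = 431.1000 / 9 = 47.9000
Sum of squared deviations: (−2.8000)² + (−6.3000)² + (+4.9000)² + (+8.8000)² + (+1.9000)² + (−2.2000)² + (−7.8000)² + (+2.5000)² + (+1.0000)² = 225.5200
Variance = 225.5200 / 8 = 28.1900
SE* = √28.1900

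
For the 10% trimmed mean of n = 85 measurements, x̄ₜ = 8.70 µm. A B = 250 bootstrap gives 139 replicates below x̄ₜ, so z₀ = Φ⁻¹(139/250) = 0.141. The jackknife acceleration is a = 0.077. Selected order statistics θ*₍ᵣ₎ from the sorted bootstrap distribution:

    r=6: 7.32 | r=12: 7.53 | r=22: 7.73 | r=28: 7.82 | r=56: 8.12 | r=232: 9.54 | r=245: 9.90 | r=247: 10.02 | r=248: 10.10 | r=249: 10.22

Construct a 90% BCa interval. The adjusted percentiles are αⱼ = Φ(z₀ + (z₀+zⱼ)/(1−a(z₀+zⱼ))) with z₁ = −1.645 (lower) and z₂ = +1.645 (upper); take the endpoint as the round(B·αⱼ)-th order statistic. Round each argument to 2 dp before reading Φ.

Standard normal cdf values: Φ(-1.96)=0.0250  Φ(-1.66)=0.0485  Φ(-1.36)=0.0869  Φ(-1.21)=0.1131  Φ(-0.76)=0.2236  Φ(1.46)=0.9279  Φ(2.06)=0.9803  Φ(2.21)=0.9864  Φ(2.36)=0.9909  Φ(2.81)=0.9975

Lower: z₀ + z₁ = 0.141 + (-1.645) = -1.504; 1 − a(z₀+z₁) = 1 − (0.077)(-1.504) = 1.1158; argument = 0.141 + (-1.504)/1.1158 = -1.2069 → -1.21.
α₁ = Φ(-1.21) = 0.1131; rank = round(250 × 0.1131) = 28; θ*₍28₎ = 7.82.
Upper: z₀ + z₂ = 1.786; 1 − a(z₀+z₂) = 0.8625; argument = 2.2118 → 2.21; α₂ = 0.9864; rank = 247; θ*₍247₎ = 10.02.

(7.82, 10.02)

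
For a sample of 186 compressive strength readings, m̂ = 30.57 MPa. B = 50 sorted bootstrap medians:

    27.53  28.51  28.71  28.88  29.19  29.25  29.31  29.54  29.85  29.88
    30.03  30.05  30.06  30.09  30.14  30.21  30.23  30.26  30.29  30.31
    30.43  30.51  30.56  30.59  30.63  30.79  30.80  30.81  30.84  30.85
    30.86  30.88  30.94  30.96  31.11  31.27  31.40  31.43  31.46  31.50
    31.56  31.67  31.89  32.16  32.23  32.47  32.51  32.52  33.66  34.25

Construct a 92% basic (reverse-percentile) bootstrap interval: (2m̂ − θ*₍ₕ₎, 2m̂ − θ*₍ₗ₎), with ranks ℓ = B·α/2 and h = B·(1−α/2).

(28.62, 32.63)

Percentile endpoints at ranks 2 and 48: θ*₍2₎ = 28.51, θ*₍48₎ = 32.52.
Basic interval reflects these around m̂:
  lower = 2 × 30.57 − 32.52 = 28.62
  upper = 2 × 30.57 − 28.51 = 32.63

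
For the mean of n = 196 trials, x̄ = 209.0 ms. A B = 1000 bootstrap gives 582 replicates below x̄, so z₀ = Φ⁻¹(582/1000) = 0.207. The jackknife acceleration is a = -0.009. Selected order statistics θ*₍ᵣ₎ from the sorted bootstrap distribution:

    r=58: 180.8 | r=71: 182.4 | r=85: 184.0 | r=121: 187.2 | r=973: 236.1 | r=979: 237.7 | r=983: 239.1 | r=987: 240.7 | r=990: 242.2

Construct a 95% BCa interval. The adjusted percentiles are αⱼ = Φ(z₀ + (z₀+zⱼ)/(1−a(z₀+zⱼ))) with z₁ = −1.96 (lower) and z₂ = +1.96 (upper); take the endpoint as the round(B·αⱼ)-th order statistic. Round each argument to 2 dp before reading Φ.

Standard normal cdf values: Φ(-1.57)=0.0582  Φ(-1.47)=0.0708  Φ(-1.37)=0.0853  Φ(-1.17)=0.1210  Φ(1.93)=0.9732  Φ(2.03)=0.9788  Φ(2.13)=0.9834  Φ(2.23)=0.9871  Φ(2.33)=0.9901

Lower: z₀ + z₁ = 0.207 + (-1.960) = -1.753; 1 − a(z₀+z₁) = 1 − (-0.009)(-1.753) = 0.9842; argument = 0.207 + (-1.753)/0.9842 = -1.5741 → -1.57.
α₁ = Φ(-1.57) = 0.0582; rank = round(1000 × 0.0582) = 58; θ*₍58₎ = 180.8.
Upper: z₀ + z₂ = 2.167; 1 − a(z₀+z₂) = 1.0195; argument = 2.3325 → 2.33; α₂ = 0.9901; rank = 990; θ*₍990₎ = 242.2.

(180.8, 242.2)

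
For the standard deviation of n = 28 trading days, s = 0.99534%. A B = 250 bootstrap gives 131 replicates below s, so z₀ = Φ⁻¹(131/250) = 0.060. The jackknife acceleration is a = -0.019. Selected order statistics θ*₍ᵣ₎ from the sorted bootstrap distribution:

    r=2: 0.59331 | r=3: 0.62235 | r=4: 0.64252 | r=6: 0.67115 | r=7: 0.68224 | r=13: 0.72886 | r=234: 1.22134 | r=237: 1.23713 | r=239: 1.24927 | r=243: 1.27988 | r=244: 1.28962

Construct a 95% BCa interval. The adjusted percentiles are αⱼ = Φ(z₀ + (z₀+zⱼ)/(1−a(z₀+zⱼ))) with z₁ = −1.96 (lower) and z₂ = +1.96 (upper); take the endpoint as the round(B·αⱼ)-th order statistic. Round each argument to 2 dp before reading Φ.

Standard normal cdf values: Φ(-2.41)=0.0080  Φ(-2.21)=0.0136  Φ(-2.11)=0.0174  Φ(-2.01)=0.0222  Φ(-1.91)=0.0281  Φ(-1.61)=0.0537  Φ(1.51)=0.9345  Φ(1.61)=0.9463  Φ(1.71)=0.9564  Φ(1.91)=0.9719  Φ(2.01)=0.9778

Lower: z₀ + z₁ = 0.060 + (-1.960) = -1.900; 1 − a(z₀+z₁) = 1 − (-0.019)(-1.900) = 0.9639; argument = 0.060 + (-1.900)/0.9639 = -1.9112 → -1.91.
α₁ = Φ(-1.91) = 0.0281; rank = round(250 × 0.0281) = 7; θ*₍7₎ = 0.68224.
Upper: z₀ + z₂ = 2.020; 1 − a(z₀+z₂) = 1.0384; argument = 2.0053 → 2.01; α₂ = 0.9778; rank = 244; θ*₍244₎ = 1.28962.

(0.68224, 1.28962)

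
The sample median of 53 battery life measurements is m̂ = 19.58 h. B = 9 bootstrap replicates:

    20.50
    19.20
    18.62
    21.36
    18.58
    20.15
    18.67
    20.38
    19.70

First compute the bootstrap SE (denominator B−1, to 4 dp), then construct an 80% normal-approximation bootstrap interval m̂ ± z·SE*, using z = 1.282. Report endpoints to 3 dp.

(18.315, 20.845)

Mean of replicates = 19.6844; sum of squared deviations = 7.7900; SE* = √(7.7900/8) = 0.9868
Margin = 1.282 × 0.9868 = 1.2651
Interval: 19.58 ± 1.2651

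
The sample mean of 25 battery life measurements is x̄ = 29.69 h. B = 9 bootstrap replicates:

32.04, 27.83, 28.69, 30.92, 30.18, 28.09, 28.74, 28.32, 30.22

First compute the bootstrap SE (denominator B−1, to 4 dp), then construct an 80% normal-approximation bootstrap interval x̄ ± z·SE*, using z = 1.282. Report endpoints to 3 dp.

(27.831, 31.549)

Mean of replicates = 29.4478; sum of squared deviations = 16.8274; SE* = √(16.8274/8) = 1.4503
Margin = 1.282 × 1.4503 = 1.8593
Interval: 29.69 ± 1.8593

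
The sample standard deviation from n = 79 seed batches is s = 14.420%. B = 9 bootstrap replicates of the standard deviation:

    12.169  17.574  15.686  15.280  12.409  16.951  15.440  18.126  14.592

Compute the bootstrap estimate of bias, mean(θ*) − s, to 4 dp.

mean(θ*) = (12.169 + 17.574 + 15.686 + 15.280 + 12.409 + 16.951 + 15.440 + 18.126 + 14.592) / 9 = 15.35856
bias = 15.35856 − 14.420

bias = +0.9386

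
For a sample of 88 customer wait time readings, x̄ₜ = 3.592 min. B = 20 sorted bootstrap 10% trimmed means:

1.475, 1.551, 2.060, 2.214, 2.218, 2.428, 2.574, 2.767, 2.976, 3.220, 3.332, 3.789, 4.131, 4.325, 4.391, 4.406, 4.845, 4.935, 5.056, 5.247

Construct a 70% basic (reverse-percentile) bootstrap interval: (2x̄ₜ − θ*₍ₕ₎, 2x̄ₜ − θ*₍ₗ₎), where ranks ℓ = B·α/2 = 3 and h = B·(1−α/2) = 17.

Percentile endpoints at ranks 3 and 17: θ*₍3₎ = 2.060, θ*₍17₎ = 4.845.
Basic interval reflects these around x̄ₜ:
  lower = 2 × 3.592 − 4.845 = 2.339
  upper = 2 × 3.592 − 2.060 = 5.124

(2.339, 5.124)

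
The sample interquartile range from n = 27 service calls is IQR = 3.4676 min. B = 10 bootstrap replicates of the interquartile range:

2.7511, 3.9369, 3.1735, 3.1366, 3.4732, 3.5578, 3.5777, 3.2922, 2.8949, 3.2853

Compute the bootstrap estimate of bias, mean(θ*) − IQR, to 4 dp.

mean(θ*) = (2.7511 + 3.9369 + 3.1735 + 3.1366 + 3.4732 + 3.5578 + 3.5777 + 3.2922 + 2.8949 + 3.2853) / 10 = 3.30792
bias = 3.30792 − 3.4676

bias = −0.1597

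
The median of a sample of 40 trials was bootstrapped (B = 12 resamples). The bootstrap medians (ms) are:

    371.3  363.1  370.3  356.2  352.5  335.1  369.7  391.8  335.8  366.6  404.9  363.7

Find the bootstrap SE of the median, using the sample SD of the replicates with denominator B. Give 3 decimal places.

Bootstrap SE is the standard deviation of the 12 replicate medians.
Mean of replicates: (371.3 + 363.1 + 370.3 + 356.2 + 352.5 + 335.1 + 369.7 + 391.8 + 335.8 + 366.6 + 404.9 + 363.7) / 12 = 4381.0000 / 12 = 365.0833
Sum of squared deviations: (+6.2167)² + (−1.9833)² + (+5.2167)² + (−8.8833)² + (−12.5833)² + (−29.9833)² + (+4.6167)² + (+26.7167)² + (−29.2833)² + (+1.5167)² + (+39.8167)² + (−1.3833)² = 4388.2367
Variance = 4388.2367 / 12 = 365.6864
SE* = √365.6864

SE* = 19.123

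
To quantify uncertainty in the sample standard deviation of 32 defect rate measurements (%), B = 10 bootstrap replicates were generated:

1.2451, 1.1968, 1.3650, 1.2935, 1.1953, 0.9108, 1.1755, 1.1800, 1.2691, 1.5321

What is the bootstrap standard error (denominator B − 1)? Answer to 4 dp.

SE* = 0.1580

Bootstrap SE is the standard deviation of the 10 replicate standard deviations.
Mean of replicates: (1.2451 + 1.1968 + 1.3650 + 1.2935 + 1.1953 + 0.9108 + 1.1755 + 1.1800 + 1.2691 + 1.5321) / 10 = 12.36320 / 10 = 1.23632
Sum of squared deviations: (+0.00878)² + (−0.03952)² + (+0.12868)² + (+0.05718)² + (−0.04102)² + (−0.32552)² + (−0.06082)² + (−0.05632)² + (+0.03278)² + (+0.29578)² = 0.22454
Variance = 0.22454 / 9 = 0.02495
SE* = √0.02495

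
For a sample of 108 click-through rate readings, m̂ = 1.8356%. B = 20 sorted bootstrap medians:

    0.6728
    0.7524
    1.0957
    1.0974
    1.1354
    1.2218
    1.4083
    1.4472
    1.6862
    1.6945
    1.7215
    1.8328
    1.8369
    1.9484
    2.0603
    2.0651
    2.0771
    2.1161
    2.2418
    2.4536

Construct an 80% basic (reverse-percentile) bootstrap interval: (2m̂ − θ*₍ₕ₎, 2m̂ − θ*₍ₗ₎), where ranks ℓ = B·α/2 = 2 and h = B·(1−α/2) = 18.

Percentile endpoints at ranks 2 and 18: θ*₍2₎ = 0.7524, θ*₍18₎ = 2.1161.
Basic interval reflects these around m̂:
  lower = 2 × 1.8356 − 2.1161 = 1.5551
  upper = 2 × 1.8356 − 0.7524 = 2.9188

(1.5551, 2.9188)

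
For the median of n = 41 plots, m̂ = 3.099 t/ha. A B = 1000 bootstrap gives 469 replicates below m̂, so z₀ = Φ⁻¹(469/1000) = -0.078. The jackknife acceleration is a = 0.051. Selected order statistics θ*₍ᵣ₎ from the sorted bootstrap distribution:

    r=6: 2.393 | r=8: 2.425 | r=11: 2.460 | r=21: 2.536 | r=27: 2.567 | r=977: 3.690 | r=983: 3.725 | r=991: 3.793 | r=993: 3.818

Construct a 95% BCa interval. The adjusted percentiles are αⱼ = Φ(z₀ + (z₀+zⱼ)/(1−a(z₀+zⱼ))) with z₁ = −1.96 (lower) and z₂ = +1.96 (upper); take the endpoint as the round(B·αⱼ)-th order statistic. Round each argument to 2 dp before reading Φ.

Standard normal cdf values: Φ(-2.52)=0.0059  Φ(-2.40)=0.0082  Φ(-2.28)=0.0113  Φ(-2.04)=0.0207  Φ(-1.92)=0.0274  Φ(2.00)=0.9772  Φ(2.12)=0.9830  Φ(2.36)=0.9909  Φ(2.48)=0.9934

Lower: z₀ + z₁ = -0.078 + (-1.960) = -2.038; 1 − a(z₀+z₁) = 1 − (0.051)(-2.038) = 1.1039; argument = -0.078 + (-2.038)/1.1039 = -1.9241 → -1.92.
α₁ = Φ(-1.92) = 0.0274; rank = round(1000 × 0.0274) = 27; θ*₍27₎ = 2.567.
Upper: z₀ + z₂ = 1.882; 1 − a(z₀+z₂) = 0.9040; argument = 2.0038 → 2.00; α₂ = 0.9772; rank = 977; θ*₍977₎ = 3.690.

(2.567, 3.690)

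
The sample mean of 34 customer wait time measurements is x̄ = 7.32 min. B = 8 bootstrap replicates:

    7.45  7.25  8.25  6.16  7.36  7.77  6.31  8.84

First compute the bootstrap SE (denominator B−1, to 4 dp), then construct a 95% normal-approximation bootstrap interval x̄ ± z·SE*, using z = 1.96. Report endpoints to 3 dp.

Mean of replicates = 7.4238; sum of squared deviations = 5.6808; SE* = √(5.6808/7) = 0.9009
Margin = 1.96 × 0.9009 = 1.7658
Interval: 7.32 ± 1.7658

(5.554, 9.086)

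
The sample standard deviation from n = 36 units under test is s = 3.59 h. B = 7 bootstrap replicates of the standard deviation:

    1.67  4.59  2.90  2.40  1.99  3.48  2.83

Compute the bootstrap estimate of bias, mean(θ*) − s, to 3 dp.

bias = −0.753

mean(θ*) = (1.67 + 4.59 + 2.90 + 2.40 + 1.99 + 3.48 + 2.83) / 7 = 2.8371
bias = 2.8371 − 3.59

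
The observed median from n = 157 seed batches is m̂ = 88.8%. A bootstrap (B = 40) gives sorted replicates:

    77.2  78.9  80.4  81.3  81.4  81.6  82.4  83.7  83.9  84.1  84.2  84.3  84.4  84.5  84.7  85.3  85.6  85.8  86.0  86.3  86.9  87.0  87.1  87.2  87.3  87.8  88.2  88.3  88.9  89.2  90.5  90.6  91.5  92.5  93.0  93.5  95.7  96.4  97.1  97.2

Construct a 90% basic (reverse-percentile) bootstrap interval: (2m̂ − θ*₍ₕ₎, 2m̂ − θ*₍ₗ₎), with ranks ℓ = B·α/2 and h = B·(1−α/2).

(81.2, 98.7)

Percentile endpoints at ranks 2 and 38: θ*₍2₎ = 78.9, θ*₍38₎ = 96.4.
Basic interval reflects these around m̂:
  lower = 2 × 88.8 − 96.4 = 81.2
  upper = 2 × 88.8 − 78.9 = 98.7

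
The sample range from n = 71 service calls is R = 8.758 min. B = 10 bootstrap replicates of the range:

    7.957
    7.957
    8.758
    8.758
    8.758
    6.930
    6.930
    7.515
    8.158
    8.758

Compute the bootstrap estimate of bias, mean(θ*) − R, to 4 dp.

bias = −0.7101

mean(θ*) = (7.957 + 7.957 + 8.758 + 8.758 + 8.758 + 6.930 + 6.930 + 7.515 + 8.158 + 8.758) / 10 = 8.04790
bias = 8.04790 − 8.758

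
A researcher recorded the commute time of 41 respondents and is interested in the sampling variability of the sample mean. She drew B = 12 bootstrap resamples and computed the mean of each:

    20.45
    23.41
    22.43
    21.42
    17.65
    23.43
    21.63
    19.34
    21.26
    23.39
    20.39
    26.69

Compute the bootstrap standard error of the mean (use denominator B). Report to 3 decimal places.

SE* = 2.229

Bootstrap SE is the standard deviation of the 12 replicate means.
Mean of replicates: (20.45 + 23.41 + 22.43 + 21.42 + 17.65 + 23.43 + 21.63 + 19.34 + 21.26 + 23.39 + 20.39 + 26.69) / 12 = 261.4900 / 12 = 21.7908
Sum of squared deviations: (−1.3408)² + (+1.6192)² + (+0.6392)² + (−0.3708)² + (−4.1408)² + (+1.6392)² + (−0.1608)² + (−2.4508)² + (−0.5308)² + (+1.5992)² + (−1.4008)² + (+4.8992)² = 59.6347
Variance = 59.6347 / 12 = 4.9696
SE* = √4.9696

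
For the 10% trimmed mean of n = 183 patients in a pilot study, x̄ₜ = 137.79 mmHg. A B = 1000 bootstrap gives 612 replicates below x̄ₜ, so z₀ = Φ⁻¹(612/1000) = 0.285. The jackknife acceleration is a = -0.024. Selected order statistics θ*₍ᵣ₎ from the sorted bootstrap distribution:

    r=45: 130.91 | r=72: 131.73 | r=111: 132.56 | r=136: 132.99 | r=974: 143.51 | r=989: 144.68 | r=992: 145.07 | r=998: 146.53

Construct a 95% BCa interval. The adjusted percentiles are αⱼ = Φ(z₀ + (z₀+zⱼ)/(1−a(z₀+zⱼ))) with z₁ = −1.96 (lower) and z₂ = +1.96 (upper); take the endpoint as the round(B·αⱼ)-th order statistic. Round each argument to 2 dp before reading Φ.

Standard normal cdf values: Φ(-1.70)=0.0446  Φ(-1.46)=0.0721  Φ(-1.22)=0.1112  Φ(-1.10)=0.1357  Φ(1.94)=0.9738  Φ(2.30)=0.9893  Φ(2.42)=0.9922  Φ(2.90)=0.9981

Lower: z₀ + z₁ = 0.285 + (-1.960) = -1.675; 1 − a(z₀+z₁) = 1 − (-0.024)(-1.675) = 0.9598; argument = 0.285 + (-1.675)/0.9598 = -1.4602 → -1.46.
α₁ = Φ(-1.46) = 0.0721; rank = round(1000 × 0.0721) = 72; θ*₍72₎ = 131.73.
Upper: z₀ + z₂ = 2.245; 1 − a(z₀+z₂) = 1.0539; argument = 2.4152 → 2.42; α₂ = 0.9922; rank = 992; θ*₍992₎ = 145.07.

(131.73, 145.07)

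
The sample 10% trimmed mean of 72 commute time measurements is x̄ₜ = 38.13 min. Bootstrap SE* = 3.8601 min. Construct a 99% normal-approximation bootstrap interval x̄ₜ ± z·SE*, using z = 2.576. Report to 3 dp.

(28.186, 48.074)

Margin = 2.576 × 3.8601 = 9.9436
Interval: 38.13 ± 9.9436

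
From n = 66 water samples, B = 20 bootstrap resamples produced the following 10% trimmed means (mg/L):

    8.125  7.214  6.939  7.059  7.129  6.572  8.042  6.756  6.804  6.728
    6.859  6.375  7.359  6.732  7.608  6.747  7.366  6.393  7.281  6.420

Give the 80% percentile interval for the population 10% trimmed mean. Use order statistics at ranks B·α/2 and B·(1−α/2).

Sorted replicates: 6.375, 6.393, 6.420, 6.572, 6.728, 6.732, 6.747, 6.756, 6.804, 6.859, 6.939, 7.059, 7.129, 7.214, 7.281, 7.359, 7.366, 7.608, 8.042, 8.125
α = 0.20; lower rank = 20 × 0.100 = 2; upper rank = 20 × 0.900 = 18.
The 2nd smallest replicate is 6.393; the 18th is 7.608.

(6.393, 7.608)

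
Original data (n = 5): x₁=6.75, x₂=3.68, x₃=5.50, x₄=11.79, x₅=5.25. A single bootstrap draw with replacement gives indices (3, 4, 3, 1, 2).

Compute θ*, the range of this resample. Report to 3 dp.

θ* = 8.110

Resample values: 5.50, 11.79, 5.50, 6.75, 3.68.
Range = 11.79 − 3.68 = 8.110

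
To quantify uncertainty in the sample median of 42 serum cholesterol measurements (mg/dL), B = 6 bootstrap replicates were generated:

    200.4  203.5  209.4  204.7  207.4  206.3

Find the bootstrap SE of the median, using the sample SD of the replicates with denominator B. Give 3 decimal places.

SE* = 2.882

Bootstrap SE is the standard deviation of the 6 replicate medians.
Mean of replicates: (200.4 + 203.5 + 209.4 + 204.7 + 207.4 + 206.3) / 6 = 1231.7000 / 6 = 205.2833
Sum of squared deviations: (−4.8833)² + (−1.7833)² + (+4.1167)² + (−0.5833)² + (+2.1167)² + (+1.0167)² = 49.8283
Variance = 49.8283 / 6 = 8.3047
SE* = √8.3047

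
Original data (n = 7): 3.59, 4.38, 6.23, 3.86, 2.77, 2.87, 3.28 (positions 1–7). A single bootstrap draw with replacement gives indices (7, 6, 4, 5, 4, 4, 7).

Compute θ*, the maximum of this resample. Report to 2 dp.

Resample values: 3.28, 2.87, 3.86, 2.77, 3.86, 3.86, 3.28.
Maximum = 3.86

θ* = 3.86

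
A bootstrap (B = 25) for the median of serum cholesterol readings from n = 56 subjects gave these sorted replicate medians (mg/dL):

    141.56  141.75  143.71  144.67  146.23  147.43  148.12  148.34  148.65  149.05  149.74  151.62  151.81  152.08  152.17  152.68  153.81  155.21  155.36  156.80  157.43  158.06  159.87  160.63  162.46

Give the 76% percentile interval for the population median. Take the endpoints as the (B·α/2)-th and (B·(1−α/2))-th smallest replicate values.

α = 0.24; lower rank = 25 × 0.120 = 3; upper rank = 25 × 0.880 = 22.
The 3rd smallest replicate is 143.71; the 22nd is 158.06.

(143.71, 158.06)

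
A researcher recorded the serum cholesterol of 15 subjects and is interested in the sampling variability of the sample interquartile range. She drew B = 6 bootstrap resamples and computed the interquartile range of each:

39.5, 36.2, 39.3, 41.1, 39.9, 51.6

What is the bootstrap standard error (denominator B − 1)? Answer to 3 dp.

SE* = 5.317

Bootstrap SE is the standard deviation of the 6 replicate interquartile ranges.
Mean of replicates: (39.5 + 36.2 + 39.3 + 41.1 + 39.9 + 51.6) / 6 = 247.6000 / 6 = 41.2667
Sum of squared deviations: (−1.7667)² + (−5.0667)² + (−1.9667)² + (−0.1667)² + (−1.3667)² + (+10.3333)² = 141.3333
Variance = 141.3333 / 5 = 28.2667
SE* = √28.2667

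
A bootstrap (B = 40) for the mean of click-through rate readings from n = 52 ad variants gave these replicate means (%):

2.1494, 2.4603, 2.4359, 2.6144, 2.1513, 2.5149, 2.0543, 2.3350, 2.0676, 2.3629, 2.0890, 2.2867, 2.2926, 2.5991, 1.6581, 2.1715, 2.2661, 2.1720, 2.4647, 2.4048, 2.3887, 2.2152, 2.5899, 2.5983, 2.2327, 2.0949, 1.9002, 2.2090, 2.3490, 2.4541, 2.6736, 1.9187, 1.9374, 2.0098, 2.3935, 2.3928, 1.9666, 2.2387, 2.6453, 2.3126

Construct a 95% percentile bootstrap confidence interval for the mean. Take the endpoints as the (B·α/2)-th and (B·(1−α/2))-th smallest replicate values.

(1.6581, 2.6453)

Sorted replicates: 1.6581, 1.9002, 1.9187, 1.9374, 1.9666, 2.0098, 2.0543, 2.0676, 2.0890, 2.0949, 2.1494, 2.1513, 2.1715, 2.1720, 2.2090, 2.2152, 2.2327, 2.2387, 2.2661, 2.2867, 2.2926, 2.3126, 2.3350, 2.3490, 2.3629, 2.3887, 2.3928, 2.3935, 2.4048, 2.4359, 2.4541, 2.4603, 2.4647, 2.5149, 2.5899, 2.5983, 2.5991, 2.6144, 2.6453, 2.6736
α = 0.05; lower rank = 40 × 0.025 = 1; upper rank = 40 × 0.975 = 39.
The 1st smallest replicate is 1.6581; the 39th is 2.6453.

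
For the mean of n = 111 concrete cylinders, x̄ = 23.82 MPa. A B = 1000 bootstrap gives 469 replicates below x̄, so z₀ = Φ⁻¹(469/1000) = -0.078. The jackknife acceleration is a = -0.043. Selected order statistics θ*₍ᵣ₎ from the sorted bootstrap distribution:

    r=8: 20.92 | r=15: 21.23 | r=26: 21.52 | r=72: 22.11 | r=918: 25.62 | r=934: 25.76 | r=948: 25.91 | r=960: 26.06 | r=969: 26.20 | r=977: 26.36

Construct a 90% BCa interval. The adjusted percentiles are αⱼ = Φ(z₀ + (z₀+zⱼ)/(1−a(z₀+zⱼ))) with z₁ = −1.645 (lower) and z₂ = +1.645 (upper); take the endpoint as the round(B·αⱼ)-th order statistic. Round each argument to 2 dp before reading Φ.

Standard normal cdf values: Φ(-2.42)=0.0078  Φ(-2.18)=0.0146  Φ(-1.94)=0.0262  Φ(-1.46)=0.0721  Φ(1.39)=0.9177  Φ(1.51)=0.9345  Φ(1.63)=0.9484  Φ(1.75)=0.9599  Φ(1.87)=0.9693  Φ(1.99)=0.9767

Lower: z₀ + z₁ = -0.078 + (-1.645) = -1.723; 1 − a(z₀+z₁) = 1 − (-0.043)(-1.723) = 0.9259; argument = -0.078 + (-1.723)/0.9259 = -1.9389 → -1.94.
α₁ = Φ(-1.94) = 0.0262; rank = round(1000 × 0.0262) = 26; θ*₍26₎ = 21.52.
Upper: z₀ + z₂ = 1.567; 1 − a(z₀+z₂) = 1.0674; argument = 1.3901 → 1.39; α₂ = 0.9177; rank = 918; θ*₍918₎ = 25.62.

(21.52, 25.62)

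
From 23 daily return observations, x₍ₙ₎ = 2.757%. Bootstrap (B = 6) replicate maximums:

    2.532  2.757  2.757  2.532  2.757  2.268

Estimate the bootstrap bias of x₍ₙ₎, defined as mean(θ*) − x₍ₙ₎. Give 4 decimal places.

bias = −0.1565

mean(θ*) = (2.532 + 2.757 + 2.757 + 2.532 + 2.757 + 2.268) / 6 = 2.60050
bias = 2.60050 − 2.757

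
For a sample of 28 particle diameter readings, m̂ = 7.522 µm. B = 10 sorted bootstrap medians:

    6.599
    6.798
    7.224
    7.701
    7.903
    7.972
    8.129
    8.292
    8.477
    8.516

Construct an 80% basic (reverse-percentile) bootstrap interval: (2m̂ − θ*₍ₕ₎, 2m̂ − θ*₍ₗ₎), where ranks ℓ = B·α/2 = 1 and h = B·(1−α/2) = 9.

Percentile endpoints at ranks 1 and 9: θ*₍1₎ = 6.599, θ*₍9₎ = 8.477.
Basic interval reflects these around m̂:
  lower = 2 × 7.522 − 8.477 = 6.567
  upper = 2 × 7.522 − 6.599 = 8.445

(6.567, 8.445)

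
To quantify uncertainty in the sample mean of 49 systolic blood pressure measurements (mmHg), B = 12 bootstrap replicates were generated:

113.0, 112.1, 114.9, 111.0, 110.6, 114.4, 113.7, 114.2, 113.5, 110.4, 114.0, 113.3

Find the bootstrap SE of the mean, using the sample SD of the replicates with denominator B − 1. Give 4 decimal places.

SE* = 1.5404

Bootstrap SE is the standard deviation of the 12 replicate means.
Mean of replicates: (113.0 + 112.1 + 114.9 + 111.0 + 110.6 + 114.4 + 113.7 + 114.2 + 113.5 + 110.4 + 114.0 + 113.3) / 12 = 1355.10000 / 12 = 112.92500
Sum of squared deviations: (+0.07500)² + (−0.82500)² + (+1.97500)² + (−1.92500)² + (−2.32500)² + (+1.47500)² + (+0.77500)² + (+1.27500)² + (+0.57500)² + (−2.52500)² + (+1.07500)² + (+0.37500)² = 26.10250
Variance = 26.10250 / 11 = 2.37295
SE* = √2.37295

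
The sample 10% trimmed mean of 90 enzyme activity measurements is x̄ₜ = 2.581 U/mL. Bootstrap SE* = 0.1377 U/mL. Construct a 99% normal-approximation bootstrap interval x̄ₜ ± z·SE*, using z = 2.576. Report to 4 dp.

Margin = 2.576 × 0.1377 = 0.35472
Interval: 2.581 ± 0.35472

(2.2263, 2.9357)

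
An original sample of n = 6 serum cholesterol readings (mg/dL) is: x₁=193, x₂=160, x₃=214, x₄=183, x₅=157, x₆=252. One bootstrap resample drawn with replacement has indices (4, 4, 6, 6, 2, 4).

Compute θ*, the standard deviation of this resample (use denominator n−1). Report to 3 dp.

θ* = 39.615

Resample values: 183, 183, 252, 252, 160, 183.
Mean = 202.1667; sum of squared deviations = 7846.8333
s² = 7846.8333 / 5 = 1569.3667
s = √1569.3667 = 39.615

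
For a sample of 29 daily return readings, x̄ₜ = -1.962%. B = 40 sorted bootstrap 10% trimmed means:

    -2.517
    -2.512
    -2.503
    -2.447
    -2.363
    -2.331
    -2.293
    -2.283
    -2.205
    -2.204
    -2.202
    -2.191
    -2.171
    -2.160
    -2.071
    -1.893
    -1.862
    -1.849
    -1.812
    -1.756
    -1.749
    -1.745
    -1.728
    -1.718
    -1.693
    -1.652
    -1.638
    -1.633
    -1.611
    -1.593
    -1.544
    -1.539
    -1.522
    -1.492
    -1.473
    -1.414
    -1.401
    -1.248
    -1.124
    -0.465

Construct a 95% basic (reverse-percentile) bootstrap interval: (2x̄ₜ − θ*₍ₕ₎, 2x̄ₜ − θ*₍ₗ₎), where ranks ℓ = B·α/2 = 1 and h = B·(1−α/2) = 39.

Percentile endpoints at ranks 1 and 39: θ*₍1₎ = -2.517, θ*₍39₎ = -1.124.
Basic interval reflects these around x̄ₜ:
  lower = 2 × -1.962 − -1.124 = -2.800
  upper = 2 × -1.962 − -2.517 = -1.407

(-2.800, -1.407)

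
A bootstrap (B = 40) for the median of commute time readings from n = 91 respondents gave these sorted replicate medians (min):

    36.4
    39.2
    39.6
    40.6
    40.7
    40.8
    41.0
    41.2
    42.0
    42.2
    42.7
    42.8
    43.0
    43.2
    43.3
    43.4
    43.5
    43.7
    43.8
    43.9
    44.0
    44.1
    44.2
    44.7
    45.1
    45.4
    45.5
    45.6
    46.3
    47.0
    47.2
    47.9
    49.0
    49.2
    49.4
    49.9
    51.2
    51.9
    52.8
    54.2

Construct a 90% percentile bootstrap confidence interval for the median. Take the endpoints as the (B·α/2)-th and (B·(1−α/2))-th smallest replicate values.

(39.2, 51.9)

α = 0.10; lower rank = 40 × 0.050 = 2; upper rank = 40 × 0.950 = 38.
The 2nd smallest replicate is 39.2; the 38th is 51.9.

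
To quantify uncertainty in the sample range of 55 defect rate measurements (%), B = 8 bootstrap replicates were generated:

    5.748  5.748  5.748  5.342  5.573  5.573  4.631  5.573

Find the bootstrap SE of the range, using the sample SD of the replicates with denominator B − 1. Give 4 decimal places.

Bootstrap SE is the standard deviation of the 8 replicate ranges.
Mean of replicates: (5.748 + 5.748 + 5.748 + 5.342 + 5.573 + 5.573 + 4.631 + 5.573) / 8 = 43.93600 / 8 = 5.49200
Sum of squared deviations: (+0.25600)² + (+0.25600)² + (+0.25600)² + (−0.15000)² + (+0.08100)² + (+0.08100)² + (−0.86100)² + (+0.08100)² = 0.98011
Variance = 0.98011 / 7 = 0.14002
SE* = √0.14002

SE* = 0.3742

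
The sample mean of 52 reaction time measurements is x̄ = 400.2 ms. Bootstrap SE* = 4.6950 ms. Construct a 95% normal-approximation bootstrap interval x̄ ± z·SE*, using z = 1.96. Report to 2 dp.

(391.00, 409.40)

Margin = 1.96 × 4.6950 = 9.202
Interval: 400.2 ± 9.202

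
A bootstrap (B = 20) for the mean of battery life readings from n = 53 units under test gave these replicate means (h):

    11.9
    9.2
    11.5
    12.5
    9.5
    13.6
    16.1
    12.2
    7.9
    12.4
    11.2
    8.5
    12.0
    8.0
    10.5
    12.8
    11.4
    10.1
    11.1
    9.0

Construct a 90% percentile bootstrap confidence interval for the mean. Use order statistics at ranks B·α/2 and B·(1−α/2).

Sorted replicates: 7.9, 8.0, 8.5, 9.0, 9.2, 9.5, 10.1, 10.5, 11.1, 11.2, 11.4, 11.5, 11.9, 12.0, 12.2, 12.4, 12.5, 12.8, 13.6, 16.1
α = 0.10; lower rank = 20 × 0.050 = 1; upper rank = 20 × 0.950 = 19.
The 1st smallest replicate is 7.9; the 19th is 13.6.

(7.9, 13.6)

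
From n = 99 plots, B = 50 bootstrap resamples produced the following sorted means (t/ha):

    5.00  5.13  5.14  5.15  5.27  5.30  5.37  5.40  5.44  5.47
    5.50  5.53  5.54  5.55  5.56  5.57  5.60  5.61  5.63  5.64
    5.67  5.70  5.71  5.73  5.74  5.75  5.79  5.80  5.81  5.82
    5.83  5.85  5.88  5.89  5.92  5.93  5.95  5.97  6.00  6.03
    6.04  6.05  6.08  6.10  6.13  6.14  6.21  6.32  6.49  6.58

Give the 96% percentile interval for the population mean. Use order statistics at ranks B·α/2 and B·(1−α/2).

(5.00, 6.49)

α = 0.04; lower rank = 50 × 0.020 = 1; upper rank = 50 × 0.980 = 49.
The 1st smallest replicate is 5.00; the 49th is 6.49.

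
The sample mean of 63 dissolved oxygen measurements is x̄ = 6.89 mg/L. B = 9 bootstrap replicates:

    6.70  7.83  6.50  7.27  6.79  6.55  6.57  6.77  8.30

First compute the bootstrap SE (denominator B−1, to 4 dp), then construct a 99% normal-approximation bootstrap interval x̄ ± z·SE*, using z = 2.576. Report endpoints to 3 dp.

Mean of replicates = 7.0311; sum of squared deviations = 3.2675; SE* = √(3.2675/8) = 0.6391
Margin = 2.576 × 0.6391 = 1.6463
Interval: 6.89 ± 1.6463

(5.244, 8.536)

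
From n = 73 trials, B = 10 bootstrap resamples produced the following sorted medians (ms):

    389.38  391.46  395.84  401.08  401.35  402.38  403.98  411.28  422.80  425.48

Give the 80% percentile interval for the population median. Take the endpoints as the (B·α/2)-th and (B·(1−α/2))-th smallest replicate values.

α = 0.20; lower rank = 10 × 0.100 = 1; upper rank = 10 × 0.900 = 9.
The 1st smallest replicate is 389.38; the 9th is 422.80.

(389.38, 422.80)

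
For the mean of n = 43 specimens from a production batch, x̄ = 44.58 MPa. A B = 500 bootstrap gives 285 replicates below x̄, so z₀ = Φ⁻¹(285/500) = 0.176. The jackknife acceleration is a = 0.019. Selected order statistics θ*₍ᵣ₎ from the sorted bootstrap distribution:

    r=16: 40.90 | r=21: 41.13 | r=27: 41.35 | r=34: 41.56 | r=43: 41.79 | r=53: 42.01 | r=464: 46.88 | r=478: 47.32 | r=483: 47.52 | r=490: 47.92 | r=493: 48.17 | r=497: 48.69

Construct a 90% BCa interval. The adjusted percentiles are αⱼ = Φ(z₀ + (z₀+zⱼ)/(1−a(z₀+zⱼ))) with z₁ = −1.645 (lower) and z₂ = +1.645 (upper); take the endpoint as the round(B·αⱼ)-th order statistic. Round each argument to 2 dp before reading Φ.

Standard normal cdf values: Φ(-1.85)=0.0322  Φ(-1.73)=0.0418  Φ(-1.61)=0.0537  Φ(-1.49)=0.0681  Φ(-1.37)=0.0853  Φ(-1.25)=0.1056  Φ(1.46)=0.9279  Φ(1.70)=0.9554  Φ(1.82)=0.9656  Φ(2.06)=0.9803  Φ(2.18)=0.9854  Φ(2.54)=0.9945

(42.01, 47.92)

Lower: z₀ + z₁ = 0.176 + (-1.645) = -1.469; 1 − a(z₀+z₁) = 1 − (0.019)(-1.469) = 1.0279; argument = 0.176 + (-1.469)/1.0279 = -1.2531 → -1.25.
α₁ = Φ(-1.25) = 0.1056; rank = round(500 × 0.1056) = 53; θ*₍53₎ = 42.01.
Upper: z₀ + z₂ = 1.821; 1 − a(z₀+z₂) = 0.9654; argument = 2.0623 → 2.06; α₂ = 0.9803; rank = 490; θ*₍490₎ = 47.92.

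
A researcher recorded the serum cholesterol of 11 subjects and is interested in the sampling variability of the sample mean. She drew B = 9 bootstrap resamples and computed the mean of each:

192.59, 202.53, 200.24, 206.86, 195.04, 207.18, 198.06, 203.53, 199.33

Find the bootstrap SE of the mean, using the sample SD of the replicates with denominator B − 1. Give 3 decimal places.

Bootstrap SE is the standard deviation of the 9 replicate means.
Mean of replicates: (192.59 + 202.53 + 200.24 + 206.86 + 195.04 + 207.18 + 198.06 + 203.53 + 199.33) / 9 = 1805.3600 / 9 = 200.5956
Sum of squared deviations: (−8.0056)² + (+1.9344)² + (−0.3556)² + (+6.2644)² + (−5.5556)² + (+6.5844)² + (−2.5356)² + (+2.9344)² + (−1.2656)² = 198.0614
Variance = 198.0614 / 8 = 24.7577
SE* = √24.7577

SE* = 4.976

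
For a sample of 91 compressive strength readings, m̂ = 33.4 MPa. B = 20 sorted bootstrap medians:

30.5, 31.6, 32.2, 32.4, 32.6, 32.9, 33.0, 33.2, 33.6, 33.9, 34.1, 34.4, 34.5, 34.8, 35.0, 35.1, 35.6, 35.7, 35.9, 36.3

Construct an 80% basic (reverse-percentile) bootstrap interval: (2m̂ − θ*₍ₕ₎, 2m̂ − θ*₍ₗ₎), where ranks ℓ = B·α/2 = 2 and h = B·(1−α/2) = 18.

(31.1, 35.2)

Percentile endpoints at ranks 2 and 18: θ*₍2₎ = 31.6, θ*₍18₎ = 35.7.
Basic interval reflects these around m̂:
  lower = 2 × 33.4 − 35.7 = 31.1
  upper = 2 × 33.4 − 31.6 = 35.2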